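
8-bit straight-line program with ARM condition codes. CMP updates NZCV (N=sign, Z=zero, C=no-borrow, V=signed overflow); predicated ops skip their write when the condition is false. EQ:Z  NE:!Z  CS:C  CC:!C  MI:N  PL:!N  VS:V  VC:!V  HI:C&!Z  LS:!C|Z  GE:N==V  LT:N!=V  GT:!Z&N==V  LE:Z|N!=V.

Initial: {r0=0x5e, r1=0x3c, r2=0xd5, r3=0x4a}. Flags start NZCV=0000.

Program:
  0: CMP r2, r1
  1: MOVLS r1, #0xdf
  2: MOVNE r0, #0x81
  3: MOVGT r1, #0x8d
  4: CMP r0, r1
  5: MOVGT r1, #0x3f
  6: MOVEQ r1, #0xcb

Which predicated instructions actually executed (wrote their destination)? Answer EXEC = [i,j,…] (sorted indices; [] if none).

EXEC = [2]

[0] flags=1010 → (cmp)
[1] flags=1010 LS?F → skip
[2] flags=1010 NE?T → r0=0x81
[3] flags=1010 GT?F → skip
[4] flags=0011 → (cmp)
[5] flags=0011 GT?F → skip
[6] flags=0011 EQ?F → skip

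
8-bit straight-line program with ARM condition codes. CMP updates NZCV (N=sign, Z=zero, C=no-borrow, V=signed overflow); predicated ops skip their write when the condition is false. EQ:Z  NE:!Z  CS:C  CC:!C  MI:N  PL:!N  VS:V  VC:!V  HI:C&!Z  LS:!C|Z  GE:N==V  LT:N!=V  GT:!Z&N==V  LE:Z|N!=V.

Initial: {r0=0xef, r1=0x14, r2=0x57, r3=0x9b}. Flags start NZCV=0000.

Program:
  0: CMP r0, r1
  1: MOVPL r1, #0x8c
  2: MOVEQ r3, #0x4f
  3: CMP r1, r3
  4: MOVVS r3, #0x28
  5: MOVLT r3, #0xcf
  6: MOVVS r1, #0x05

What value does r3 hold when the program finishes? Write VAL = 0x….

[0] flags=1010 → (cmp)
[1] flags=1010 PL?F → skip
[2] flags=1010 EQ?F → skip
[3] flags=0000 → (cmp)
[4] flags=0000 VS?F → skip
[5] flags=0000 LT?F → skip
[6] flags=0000 VS?F → skip

VAL = 0x9b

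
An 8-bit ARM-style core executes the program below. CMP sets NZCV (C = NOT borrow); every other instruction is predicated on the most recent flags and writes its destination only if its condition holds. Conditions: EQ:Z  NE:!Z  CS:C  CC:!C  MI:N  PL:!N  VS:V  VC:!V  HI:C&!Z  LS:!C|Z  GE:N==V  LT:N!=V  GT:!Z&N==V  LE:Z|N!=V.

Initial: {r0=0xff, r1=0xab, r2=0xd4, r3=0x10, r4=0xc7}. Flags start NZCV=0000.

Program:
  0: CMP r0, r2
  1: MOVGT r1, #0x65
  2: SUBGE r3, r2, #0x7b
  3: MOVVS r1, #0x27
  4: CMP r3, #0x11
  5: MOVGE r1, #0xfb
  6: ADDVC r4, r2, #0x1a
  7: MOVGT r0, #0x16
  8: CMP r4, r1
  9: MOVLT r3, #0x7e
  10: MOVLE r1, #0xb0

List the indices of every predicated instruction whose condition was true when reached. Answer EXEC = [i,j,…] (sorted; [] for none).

EXEC = [1,2,5,6,7,9,10]

[0] flags=0010 → (cmp)
[1] flags=0010 GT?T → r1=0x65
[2] flags=0010 GE?T → r3=0x59
[3] flags=0010 VS?F → skip
[4] flags=0010 → (cmp)
[5] flags=0010 GE?T → r1=0xfb
[6] flags=0010 VC?T → r4=0xee
[7] flags=0010 GT?T → r0=0x16
[8] flags=1000 → (cmp)
[9] flags=1000 LT?T → r3=0x7e
[10] flags=1000 LE?T → r1=0xb0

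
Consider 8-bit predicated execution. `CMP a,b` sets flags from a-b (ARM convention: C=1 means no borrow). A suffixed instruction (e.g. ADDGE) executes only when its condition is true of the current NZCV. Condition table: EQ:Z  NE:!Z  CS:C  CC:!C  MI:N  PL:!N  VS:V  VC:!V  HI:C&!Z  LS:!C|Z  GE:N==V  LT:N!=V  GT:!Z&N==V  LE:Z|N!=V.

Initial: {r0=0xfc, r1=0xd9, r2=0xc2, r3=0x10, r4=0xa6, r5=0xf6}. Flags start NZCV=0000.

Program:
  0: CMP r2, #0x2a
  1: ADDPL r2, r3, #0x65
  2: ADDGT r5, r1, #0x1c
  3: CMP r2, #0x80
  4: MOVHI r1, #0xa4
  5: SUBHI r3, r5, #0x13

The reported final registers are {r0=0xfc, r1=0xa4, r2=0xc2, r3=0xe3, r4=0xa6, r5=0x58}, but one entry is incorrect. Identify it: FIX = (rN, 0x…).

FIX = (r5, 0xf6)

[0] flags=1010 → (cmp)
[1] flags=1010 PL?F → skip
[2] flags=1010 GT?F → skip
[3] flags=0010 → (cmp)
[4] flags=0010 HI?T → r1=0xa4
[5] flags=0010 HI?T → r3=0xe3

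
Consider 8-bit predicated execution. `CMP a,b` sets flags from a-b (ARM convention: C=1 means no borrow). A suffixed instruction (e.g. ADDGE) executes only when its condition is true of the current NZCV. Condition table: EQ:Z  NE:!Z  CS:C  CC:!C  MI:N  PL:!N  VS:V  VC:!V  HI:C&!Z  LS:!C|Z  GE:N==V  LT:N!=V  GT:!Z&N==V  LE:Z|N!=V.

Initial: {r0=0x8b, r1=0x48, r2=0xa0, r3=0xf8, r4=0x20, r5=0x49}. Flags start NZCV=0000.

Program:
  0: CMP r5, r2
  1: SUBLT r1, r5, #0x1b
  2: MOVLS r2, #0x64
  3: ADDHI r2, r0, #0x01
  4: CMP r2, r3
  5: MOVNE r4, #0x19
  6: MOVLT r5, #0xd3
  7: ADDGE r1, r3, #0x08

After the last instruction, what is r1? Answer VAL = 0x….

0: ✓ CMP  NZCV=1001
1: · SUBLT
2: ✓ MOVLS  r2←0x64
3: · ADDHI
4: ✓ CMP  NZCV=0000
5: ✓ MOVNE  r4←0x19
6: · MOVLT
7: ✓ ADDGE  r1←0x00

VAL = 0x00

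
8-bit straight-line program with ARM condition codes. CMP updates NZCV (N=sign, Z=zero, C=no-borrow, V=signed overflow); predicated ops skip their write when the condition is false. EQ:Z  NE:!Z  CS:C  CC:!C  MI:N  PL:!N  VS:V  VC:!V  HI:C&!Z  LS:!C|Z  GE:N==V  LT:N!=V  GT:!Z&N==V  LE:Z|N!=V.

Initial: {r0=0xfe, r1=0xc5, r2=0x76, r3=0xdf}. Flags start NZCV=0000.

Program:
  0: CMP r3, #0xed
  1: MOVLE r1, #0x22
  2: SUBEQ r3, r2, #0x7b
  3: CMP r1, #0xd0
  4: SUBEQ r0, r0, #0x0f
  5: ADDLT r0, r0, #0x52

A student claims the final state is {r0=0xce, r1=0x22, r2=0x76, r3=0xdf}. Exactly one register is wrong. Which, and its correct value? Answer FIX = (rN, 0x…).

FIX = (r0, 0xfe)

0: ✓ CMP  NZCV=1000
1: ✓ MOVLE  r1←0x22
2: · SUBEQ
3: ✓ CMP  NZCV=0000
4: · SUBEQ
5: · ADDLT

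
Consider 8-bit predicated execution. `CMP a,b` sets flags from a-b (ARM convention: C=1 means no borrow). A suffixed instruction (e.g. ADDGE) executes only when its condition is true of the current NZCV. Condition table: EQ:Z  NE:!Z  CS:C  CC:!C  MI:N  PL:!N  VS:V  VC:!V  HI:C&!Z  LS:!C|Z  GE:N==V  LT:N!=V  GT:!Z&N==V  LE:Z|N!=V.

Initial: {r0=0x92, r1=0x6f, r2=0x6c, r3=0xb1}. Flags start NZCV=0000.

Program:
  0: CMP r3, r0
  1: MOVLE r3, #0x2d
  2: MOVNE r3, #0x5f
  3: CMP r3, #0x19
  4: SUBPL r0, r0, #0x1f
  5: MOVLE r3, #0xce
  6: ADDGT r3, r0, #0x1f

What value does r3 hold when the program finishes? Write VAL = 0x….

VAL = 0x92

0: ✓ CMP  NZCV=0010
1: · MOVLE
2: ✓ MOVNE  r3←0x5f
3: ✓ CMP  NZCV=0010
4: ✓ SUBPL  r0←0x73
5: · MOVLE
6: ✓ ADDGT  r3←0x92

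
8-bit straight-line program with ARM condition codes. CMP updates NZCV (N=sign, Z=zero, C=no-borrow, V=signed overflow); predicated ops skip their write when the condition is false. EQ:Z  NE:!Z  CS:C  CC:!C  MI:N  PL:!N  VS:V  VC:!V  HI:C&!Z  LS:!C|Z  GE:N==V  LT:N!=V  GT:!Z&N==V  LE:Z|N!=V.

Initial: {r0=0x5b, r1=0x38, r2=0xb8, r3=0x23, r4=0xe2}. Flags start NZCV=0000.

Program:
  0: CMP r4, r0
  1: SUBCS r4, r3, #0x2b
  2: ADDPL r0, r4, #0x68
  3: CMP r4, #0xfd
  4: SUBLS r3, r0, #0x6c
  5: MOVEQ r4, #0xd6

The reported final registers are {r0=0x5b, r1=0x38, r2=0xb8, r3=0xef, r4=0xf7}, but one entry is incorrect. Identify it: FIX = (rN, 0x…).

FIX = (r4, 0xf8)

[0] flags=1010 → (cmp)
[1] flags=1010 CS?T → r4=0xf8
[2] flags=1010 PL?F → skip
[3] flags=1000 → (cmp)
[4] flags=1000 LS?T → r3=0xef
[5] flags=1000 EQ?F → skip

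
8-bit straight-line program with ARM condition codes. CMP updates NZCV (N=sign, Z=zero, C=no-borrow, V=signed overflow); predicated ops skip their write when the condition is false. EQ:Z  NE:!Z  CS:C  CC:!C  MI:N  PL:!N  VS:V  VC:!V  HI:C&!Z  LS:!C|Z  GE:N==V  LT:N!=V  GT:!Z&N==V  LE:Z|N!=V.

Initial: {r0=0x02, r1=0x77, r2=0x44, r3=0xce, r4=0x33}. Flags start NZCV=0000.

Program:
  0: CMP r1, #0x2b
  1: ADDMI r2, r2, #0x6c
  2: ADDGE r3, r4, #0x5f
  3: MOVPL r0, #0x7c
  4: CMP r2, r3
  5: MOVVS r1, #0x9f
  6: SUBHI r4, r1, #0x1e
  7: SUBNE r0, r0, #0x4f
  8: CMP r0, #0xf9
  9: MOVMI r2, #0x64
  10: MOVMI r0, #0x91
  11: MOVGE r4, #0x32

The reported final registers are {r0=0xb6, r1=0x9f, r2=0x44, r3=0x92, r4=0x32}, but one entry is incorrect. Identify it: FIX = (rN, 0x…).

FIX = (r0, 0x2d)

[0] flags=0010 → (cmp)
[1] flags=0010 MI?F → skip
[2] flags=0010 GE?T → r3=0x92
[3] flags=0010 PL?T → r0=0x7c
[4] flags=1001 → (cmp)
[5] flags=1001 VS?T → r1=0x9f
[6] flags=1001 HI?F → skip
[7] flags=1001 NE?T → r0=0x2d
[8] flags=0000 → (cmp)
[9] flags=0000 MI?F → skip
[10] flags=0000 MI?F → skip
[11] flags=0000 GE?T → r4=0x32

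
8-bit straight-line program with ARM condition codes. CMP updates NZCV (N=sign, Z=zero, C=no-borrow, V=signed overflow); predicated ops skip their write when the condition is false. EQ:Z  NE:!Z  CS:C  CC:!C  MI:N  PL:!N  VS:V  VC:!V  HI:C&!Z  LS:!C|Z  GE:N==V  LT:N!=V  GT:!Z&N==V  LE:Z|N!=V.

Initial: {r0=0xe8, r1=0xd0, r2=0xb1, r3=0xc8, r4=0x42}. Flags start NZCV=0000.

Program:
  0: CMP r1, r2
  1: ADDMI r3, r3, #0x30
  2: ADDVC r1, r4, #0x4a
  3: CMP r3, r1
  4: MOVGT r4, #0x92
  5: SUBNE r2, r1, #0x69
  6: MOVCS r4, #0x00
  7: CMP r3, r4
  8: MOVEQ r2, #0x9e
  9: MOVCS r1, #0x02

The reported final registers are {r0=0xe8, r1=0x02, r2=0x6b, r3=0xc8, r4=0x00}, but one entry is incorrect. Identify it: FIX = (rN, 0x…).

0: ✓ CMP  NZCV=0010
1: · ADDMI
2: ✓ ADDVC  r1←0x8c
3: ✓ CMP  NZCV=0010
4: ✓ MOVGT  r4←0x92
5: ✓ SUBNE  r2←0x23
6: ✓ MOVCS  r4←0x00
7: ✓ CMP  NZCV=1010
8: · MOVEQ
9: ✓ MOVCS  r1←0x02

FIX = (r2, 0x23)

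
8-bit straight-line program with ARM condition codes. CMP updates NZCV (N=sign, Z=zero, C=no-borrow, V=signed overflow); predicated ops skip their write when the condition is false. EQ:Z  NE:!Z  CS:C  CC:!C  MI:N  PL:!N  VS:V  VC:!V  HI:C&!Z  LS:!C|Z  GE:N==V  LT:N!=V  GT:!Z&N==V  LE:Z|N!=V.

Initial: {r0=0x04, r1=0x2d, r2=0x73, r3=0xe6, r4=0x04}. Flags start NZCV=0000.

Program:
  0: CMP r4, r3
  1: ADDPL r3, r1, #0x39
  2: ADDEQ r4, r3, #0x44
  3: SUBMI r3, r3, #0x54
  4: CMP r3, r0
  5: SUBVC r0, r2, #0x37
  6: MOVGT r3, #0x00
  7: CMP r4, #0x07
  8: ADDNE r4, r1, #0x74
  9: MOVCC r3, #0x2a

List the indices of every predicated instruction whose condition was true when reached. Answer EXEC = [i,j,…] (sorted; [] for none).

0: ✓ CMP  NZCV=0000
1: ✓ ADDPL  r3←0x66
2: · ADDEQ
3: · SUBMI
4: ✓ CMP  NZCV=0010
5: ✓ SUBVC  r0←0x3c
6: ✓ MOVGT  r3←0x00
7: ✓ CMP  NZCV=1000
8: ✓ ADDNE  r4←0xa1
9: ✓ MOVCC  r3←0x2a

EXEC = [1,5,6,8,9]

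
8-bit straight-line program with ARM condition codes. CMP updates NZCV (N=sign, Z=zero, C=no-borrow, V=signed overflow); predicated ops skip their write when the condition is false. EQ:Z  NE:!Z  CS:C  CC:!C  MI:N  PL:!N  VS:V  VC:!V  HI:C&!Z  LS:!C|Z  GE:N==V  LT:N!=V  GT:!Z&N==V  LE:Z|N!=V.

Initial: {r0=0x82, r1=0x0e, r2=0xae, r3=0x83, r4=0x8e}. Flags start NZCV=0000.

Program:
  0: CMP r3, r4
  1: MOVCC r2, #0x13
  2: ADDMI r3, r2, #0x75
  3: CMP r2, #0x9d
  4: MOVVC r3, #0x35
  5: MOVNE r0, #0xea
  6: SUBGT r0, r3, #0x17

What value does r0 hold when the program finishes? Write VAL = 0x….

[0] flags=1000 → (cmp)
[1] flags=1000 CC?T → r2=0x13
[2] flags=1000 MI?T → r3=0x88
[3] flags=0000 → (cmp)
[4] flags=0000 VC?T → r3=0x35
[5] flags=0000 NE?T → r0=0xea
[6] flags=0000 GT?T → r0=0x1e

VAL = 0x1e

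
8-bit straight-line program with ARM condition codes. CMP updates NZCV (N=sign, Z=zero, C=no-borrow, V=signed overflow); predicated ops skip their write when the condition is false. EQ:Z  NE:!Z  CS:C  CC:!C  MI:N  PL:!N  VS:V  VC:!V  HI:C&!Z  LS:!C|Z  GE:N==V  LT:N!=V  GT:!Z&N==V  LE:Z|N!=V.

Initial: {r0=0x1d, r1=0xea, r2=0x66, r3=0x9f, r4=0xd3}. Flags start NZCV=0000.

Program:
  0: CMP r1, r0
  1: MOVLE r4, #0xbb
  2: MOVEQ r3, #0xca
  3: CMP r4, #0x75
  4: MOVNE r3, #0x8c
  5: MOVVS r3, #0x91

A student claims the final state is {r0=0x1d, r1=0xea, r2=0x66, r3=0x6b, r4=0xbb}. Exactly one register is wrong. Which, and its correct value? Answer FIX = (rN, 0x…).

0: ✓ CMP  NZCV=1010
1: ✓ MOVLE  r4←0xbb
2: · MOVEQ
3: ✓ CMP  NZCV=0011
4: ✓ MOVNE  r3←0x8c
5: ✓ MOVVS  r3←0x91

FIX = (r3, 0x91)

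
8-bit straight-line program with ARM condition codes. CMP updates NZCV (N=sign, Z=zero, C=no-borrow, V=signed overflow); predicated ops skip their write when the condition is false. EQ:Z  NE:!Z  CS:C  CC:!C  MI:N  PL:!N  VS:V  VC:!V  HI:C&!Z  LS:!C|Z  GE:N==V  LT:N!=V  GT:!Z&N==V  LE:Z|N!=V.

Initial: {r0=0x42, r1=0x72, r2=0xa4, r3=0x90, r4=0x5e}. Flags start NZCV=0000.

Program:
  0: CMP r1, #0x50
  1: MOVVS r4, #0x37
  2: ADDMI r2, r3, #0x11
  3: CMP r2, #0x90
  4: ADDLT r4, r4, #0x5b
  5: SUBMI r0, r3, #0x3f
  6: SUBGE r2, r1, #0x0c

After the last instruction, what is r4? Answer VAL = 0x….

0: ✓ CMP  NZCV=0010
1: · MOVVS
2: · ADDMI
3: ✓ CMP  NZCV=0010
4: · ADDLT
5: · SUBMI
6: ✓ SUBGE  r2←0x66

VAL = 0x5e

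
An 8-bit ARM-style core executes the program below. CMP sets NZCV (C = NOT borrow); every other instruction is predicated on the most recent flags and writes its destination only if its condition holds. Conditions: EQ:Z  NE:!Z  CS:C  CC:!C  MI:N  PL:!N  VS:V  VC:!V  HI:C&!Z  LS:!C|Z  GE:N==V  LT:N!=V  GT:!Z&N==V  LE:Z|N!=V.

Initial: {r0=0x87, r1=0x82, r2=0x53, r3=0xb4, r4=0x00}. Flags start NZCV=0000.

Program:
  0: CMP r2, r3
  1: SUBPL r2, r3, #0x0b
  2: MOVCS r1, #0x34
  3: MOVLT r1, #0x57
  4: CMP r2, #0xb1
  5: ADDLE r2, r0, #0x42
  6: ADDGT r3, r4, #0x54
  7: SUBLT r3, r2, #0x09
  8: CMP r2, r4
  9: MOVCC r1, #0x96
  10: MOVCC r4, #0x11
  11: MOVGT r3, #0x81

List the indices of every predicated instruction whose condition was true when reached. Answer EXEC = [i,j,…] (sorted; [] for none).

EXEC = [6,11]

[0] flags=1001 → (cmp)
[1] flags=1001 PL?F → skip
[2] flags=1001 CS?F → skip
[3] flags=1001 LT?F → skip
[4] flags=1001 → (cmp)
[5] flags=1001 LE?F → skip
[6] flags=1001 GT?T → r3=0x54
[7] flags=1001 LT?F → skip
[8] flags=0010 → (cmp)
[9] flags=0010 CC?F → skip
[10] flags=0010 CC?F → skip
[11] flags=0010 GT?T → r3=0x81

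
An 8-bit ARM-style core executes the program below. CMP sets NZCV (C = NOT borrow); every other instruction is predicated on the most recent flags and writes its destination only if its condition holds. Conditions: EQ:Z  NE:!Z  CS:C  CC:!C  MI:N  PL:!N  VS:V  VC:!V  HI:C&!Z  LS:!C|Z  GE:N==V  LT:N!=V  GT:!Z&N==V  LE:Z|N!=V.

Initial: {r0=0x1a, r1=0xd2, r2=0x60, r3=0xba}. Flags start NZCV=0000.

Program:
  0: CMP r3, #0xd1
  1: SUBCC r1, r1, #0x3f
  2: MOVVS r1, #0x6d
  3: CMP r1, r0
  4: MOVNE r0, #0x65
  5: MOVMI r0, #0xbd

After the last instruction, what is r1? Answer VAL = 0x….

0: ✓ CMP  NZCV=1000
1: ✓ SUBCC  r1←0x93
2: · MOVVS
3: ✓ CMP  NZCV=0011
4: ✓ MOVNE  r0←0x65
5: · MOVMI

VAL = 0x93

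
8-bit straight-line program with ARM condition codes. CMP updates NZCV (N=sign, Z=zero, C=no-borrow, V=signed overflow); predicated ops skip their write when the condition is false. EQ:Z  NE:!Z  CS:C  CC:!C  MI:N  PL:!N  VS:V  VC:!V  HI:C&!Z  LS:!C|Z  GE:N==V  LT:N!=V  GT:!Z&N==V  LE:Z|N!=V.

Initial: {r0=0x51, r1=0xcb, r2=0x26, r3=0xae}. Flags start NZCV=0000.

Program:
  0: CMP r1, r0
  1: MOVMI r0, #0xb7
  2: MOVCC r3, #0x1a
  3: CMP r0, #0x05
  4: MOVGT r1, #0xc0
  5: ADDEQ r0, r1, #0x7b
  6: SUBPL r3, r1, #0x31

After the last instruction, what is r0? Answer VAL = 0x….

VAL = 0x51

0: ✓ CMP  NZCV=0011
1: · MOVMI
2: · MOVCC
3: ✓ CMP  NZCV=0010
4: ✓ MOVGT  r1←0xc0
5: · ADDEQ
6: ✓ SUBPL  r3←0x8f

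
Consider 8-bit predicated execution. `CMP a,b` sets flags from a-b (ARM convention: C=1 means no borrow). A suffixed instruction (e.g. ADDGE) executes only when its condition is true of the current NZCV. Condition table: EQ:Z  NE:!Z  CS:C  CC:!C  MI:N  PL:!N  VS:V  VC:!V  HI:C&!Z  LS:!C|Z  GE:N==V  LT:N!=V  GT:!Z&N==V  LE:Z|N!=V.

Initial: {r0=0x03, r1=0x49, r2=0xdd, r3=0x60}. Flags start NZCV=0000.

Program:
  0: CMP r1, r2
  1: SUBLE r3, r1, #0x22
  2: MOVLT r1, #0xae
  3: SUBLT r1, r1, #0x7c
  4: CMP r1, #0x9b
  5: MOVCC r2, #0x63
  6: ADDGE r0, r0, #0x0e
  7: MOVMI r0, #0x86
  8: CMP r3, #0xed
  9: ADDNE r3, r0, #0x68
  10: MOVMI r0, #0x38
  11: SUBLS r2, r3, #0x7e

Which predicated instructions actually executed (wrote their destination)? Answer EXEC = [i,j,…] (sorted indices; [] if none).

EXEC = [5,6,7,9,11]

[0] flags=0000 → (cmp)
[1] flags=0000 LE?F → skip
[2] flags=0000 LT?F → skip
[3] flags=0000 LT?F → skip
[4] flags=1001 → (cmp)
[5] flags=1001 CC?T → r2=0x63
[6] flags=1001 GE?T → r0=0x11
[7] flags=1001 MI?T → r0=0x86
[8] flags=0000 → (cmp)
[9] flags=0000 NE?T → r3=0xee
[10] flags=0000 MI?F → skip
[11] flags=0000 LS?T → r2=0x70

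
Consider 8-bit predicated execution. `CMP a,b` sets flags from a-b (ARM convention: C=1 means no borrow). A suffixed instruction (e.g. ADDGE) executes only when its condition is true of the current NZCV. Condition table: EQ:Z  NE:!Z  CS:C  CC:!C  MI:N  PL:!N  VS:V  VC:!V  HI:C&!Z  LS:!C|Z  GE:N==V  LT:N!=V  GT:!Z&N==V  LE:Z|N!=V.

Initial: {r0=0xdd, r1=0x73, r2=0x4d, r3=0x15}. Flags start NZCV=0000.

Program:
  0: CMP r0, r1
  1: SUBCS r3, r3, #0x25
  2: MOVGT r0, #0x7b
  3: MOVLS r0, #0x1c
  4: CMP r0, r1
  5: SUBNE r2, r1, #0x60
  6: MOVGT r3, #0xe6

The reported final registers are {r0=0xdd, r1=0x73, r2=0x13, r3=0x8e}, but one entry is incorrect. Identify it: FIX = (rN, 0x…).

0: ✓ CMP  NZCV=0011
1: ✓ SUBCS  r3←0xf0
2: · MOVGT
3: · MOVLS
4: ✓ CMP  NZCV=0011
5: ✓ SUBNE  r2←0x13
6: · MOVGT

FIX = (r3, 0xf0)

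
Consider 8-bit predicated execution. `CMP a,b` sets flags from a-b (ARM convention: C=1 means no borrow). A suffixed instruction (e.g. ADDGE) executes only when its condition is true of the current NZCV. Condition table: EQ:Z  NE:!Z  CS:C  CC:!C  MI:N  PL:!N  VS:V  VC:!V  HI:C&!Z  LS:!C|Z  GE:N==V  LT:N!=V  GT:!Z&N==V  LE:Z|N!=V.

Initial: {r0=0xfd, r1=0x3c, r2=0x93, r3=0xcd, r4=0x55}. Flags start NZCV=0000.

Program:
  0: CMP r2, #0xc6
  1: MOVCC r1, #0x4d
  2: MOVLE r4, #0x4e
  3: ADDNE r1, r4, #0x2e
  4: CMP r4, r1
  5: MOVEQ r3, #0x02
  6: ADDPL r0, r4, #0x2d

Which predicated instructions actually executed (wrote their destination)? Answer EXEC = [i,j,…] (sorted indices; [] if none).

[0] flags=1000 → (cmp)
[1] flags=1000 CC?T → r1=0x4d
[2] flags=1000 LE?T → r4=0x4e
[3] flags=1000 NE?T → r1=0x7c
[4] flags=1000 → (cmp)
[5] flags=1000 EQ?F → skip
[6] flags=1000 PL?F → skip

EXEC = [1,2,3]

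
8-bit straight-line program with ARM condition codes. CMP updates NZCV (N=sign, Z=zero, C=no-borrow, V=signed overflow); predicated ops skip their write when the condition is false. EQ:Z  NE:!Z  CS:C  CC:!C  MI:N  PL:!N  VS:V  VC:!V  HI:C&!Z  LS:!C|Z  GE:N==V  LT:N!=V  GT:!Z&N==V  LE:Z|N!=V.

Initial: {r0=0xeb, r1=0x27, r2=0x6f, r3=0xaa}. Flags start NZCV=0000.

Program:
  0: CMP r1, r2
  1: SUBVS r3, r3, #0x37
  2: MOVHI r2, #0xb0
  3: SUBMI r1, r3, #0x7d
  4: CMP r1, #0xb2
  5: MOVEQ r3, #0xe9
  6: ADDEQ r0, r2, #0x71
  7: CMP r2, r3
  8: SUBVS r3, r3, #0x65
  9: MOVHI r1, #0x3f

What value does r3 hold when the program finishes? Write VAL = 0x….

[0] flags=1000 → (cmp)
[1] flags=1000 VS?F → skip
[2] flags=1000 HI?F → skip
[3] flags=1000 MI?T → r1=0x2d
[4] flags=0000 → (cmp)
[5] flags=0000 EQ?F → skip
[6] flags=0000 EQ?F → skip
[7] flags=1001 → (cmp)
[8] flags=1001 VS?T → r3=0x45
[9] flags=1001 HI?F → skip

VAL = 0x45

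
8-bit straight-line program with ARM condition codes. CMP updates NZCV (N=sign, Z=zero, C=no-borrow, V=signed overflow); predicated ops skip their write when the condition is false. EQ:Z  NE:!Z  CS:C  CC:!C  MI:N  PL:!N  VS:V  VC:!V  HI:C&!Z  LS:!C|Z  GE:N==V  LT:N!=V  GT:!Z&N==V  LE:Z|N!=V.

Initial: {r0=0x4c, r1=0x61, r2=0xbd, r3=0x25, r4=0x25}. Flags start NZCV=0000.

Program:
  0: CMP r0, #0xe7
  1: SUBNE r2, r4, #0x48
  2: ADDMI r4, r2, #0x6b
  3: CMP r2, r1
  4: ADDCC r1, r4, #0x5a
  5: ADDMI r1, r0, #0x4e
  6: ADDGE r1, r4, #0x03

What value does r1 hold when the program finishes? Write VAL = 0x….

VAL = 0x61

0: ✓ CMP  NZCV=0000
1: ✓ SUBNE  r2←0xdd
2: · ADDMI
3: ✓ CMP  NZCV=0011
4: · ADDCC
5: · ADDMI
6: · ADDGE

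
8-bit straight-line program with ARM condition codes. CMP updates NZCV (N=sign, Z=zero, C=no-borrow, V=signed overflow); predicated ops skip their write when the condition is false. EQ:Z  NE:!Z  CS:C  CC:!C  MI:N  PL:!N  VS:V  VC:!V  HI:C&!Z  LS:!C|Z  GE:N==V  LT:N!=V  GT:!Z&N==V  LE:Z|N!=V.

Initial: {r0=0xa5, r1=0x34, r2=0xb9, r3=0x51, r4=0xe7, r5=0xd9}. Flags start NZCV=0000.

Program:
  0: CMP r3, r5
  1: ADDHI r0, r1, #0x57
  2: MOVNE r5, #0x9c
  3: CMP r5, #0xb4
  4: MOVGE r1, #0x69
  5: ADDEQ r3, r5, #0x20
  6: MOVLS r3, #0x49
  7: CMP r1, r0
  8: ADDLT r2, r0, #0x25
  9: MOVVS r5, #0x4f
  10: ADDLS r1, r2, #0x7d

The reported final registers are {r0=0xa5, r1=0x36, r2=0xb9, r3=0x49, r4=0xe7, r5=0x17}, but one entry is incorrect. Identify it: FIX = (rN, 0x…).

FIX = (r5, 0x4f)

[0] flags=0000 → (cmp)
[1] flags=0000 HI?F → skip
[2] flags=0000 NE?T → r5=0x9c
[3] flags=1000 → (cmp)
[4] flags=1000 GE?F → skip
[5] flags=1000 EQ?F → skip
[6] flags=1000 LS?T → r3=0x49
[7] flags=1001 → (cmp)
[8] flags=1001 LT?F → skip
[9] flags=1001 VS?T → r5=0x4f
[10] flags=1001 LS?T → r1=0x36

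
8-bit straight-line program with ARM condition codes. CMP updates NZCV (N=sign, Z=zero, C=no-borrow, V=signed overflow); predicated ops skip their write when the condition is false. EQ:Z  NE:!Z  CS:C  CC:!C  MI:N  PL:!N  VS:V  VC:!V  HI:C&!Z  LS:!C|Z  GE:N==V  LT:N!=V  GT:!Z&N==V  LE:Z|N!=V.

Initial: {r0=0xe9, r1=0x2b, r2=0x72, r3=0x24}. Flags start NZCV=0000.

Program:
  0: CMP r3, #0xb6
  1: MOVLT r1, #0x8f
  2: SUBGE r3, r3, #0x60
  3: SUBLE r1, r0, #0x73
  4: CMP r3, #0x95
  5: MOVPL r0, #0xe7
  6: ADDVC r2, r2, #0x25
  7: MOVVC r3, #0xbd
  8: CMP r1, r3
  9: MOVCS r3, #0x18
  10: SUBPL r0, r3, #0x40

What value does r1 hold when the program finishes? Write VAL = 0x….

VAL = 0x2b

0: ✓ CMP  NZCV=0000
1: · MOVLT
2: ✓ SUBGE  r3←0xc4
3: · SUBLE
4: ✓ CMP  NZCV=0010
5: ✓ MOVPL  r0←0xe7
6: ✓ ADDVC  r2←0x97
7: ✓ MOVVC  r3←0xbd
8: ✓ CMP  NZCV=0000
9: · MOVCS
10: ✓ SUBPL  r0←0x7d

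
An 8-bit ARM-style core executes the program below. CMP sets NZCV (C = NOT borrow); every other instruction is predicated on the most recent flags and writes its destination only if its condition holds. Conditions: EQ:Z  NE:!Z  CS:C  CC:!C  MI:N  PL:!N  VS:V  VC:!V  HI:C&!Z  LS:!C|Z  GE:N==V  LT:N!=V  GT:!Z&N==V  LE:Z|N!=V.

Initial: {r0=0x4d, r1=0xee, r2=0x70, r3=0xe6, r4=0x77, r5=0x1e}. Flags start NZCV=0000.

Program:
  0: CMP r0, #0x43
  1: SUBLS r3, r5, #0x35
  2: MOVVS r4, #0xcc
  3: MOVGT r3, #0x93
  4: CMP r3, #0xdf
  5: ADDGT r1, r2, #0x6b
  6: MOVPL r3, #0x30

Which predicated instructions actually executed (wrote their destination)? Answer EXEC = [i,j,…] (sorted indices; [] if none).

EXEC = [3]

[0] flags=0010 → (cmp)
[1] flags=0010 LS?F → skip
[2] flags=0010 VS?F → skip
[3] flags=0010 GT?T → r3=0x93
[4] flags=1000 → (cmp)
[5] flags=1000 GT?F → skip
[6] flags=1000 PL?F → skip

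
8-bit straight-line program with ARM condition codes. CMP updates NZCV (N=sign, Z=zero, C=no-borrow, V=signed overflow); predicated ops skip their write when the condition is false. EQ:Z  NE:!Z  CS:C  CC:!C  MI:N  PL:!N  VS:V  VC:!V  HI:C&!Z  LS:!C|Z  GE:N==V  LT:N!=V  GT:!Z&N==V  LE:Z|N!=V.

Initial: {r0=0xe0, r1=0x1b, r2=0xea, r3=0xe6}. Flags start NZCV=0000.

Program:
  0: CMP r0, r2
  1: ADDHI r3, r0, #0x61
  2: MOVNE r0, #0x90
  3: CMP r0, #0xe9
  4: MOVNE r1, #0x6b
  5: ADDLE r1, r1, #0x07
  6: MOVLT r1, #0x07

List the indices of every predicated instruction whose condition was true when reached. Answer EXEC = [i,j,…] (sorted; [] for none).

EXEC = [2,4,5,6]

[0] flags=1000 → (cmp)
[1] flags=1000 HI?F → skip
[2] flags=1000 NE?T → r0=0x90
[3] flags=1000 → (cmp)
[4] flags=1000 NE?T → r1=0x6b
[5] flags=1000 LE?T → r1=0x72
[6] flags=1000 LT?T → r1=0x07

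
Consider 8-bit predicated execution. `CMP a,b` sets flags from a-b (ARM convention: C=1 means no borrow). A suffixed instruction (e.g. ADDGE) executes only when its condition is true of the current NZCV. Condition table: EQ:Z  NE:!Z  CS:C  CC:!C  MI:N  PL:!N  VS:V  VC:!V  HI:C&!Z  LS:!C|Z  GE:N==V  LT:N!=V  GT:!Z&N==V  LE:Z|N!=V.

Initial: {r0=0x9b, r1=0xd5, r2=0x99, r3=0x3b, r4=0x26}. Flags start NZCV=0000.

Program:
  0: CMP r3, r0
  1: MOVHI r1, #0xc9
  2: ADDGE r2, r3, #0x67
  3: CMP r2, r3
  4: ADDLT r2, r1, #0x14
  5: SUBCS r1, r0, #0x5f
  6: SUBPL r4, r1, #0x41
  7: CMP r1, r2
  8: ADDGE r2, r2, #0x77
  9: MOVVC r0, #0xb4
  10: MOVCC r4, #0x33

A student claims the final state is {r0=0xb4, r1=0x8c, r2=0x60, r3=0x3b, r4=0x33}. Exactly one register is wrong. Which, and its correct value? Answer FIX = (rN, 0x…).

FIX = (r1, 0x3c)

[0] flags=1001 → (cmp)
[1] flags=1001 HI?F → skip
[2] flags=1001 GE?T → r2=0xa2
[3] flags=0011 → (cmp)
[4] flags=0011 LT?T → r2=0xe9
[5] flags=0011 CS?T → r1=0x3c
[6] flags=0011 PL?T → r4=0xfb
[7] flags=0000 → (cmp)
[8] flags=0000 GE?T → r2=0x60
[9] flags=0000 VC?T → r0=0xb4
[10] flags=0000 CC?T → r4=0x33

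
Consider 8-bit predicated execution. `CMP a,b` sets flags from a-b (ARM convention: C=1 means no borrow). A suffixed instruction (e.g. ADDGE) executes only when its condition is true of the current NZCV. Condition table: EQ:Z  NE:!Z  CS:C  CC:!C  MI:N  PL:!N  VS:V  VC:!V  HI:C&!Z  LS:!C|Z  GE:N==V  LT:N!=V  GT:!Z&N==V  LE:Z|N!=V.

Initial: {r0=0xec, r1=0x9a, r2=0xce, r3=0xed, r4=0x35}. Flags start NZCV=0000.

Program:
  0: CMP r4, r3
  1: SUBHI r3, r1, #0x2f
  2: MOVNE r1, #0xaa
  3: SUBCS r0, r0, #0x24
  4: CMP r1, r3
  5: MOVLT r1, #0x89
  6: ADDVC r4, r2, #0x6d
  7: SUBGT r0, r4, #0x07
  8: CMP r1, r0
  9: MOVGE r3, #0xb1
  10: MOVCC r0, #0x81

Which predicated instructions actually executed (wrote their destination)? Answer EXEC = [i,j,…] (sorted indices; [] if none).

0: ✓ CMP  NZCV=0000
1: · SUBHI
2: ✓ MOVNE  r1←0xaa
3: · SUBCS
4: ✓ CMP  NZCV=1000
5: ✓ MOVLT  r1←0x89
6: ✓ ADDVC  r4←0x3b
7: · SUBGT
8: ✓ CMP  NZCV=1000
9: · MOVGE
10: ✓ MOVCC  r0←0x81

EXEC = [2,5,6,10]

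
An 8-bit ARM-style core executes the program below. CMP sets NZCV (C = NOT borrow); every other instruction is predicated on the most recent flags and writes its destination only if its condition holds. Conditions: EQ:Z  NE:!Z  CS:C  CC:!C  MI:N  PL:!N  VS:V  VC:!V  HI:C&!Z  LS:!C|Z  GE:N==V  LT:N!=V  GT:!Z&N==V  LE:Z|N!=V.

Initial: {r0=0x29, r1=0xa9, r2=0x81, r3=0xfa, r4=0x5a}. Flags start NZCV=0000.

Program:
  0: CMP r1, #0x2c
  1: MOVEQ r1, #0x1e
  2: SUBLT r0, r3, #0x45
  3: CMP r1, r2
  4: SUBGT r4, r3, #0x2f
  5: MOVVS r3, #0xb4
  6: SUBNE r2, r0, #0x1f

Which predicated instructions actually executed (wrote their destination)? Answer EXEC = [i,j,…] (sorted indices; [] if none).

0: ✓ CMP  NZCV=0011
1: · MOVEQ
2: ✓ SUBLT  r0←0xb5
3: ✓ CMP  NZCV=0010
4: ✓ SUBGT  r4←0xcb
5: · MOVVS
6: ✓ SUBNE  r2←0x96

EXEC = [2,4,6]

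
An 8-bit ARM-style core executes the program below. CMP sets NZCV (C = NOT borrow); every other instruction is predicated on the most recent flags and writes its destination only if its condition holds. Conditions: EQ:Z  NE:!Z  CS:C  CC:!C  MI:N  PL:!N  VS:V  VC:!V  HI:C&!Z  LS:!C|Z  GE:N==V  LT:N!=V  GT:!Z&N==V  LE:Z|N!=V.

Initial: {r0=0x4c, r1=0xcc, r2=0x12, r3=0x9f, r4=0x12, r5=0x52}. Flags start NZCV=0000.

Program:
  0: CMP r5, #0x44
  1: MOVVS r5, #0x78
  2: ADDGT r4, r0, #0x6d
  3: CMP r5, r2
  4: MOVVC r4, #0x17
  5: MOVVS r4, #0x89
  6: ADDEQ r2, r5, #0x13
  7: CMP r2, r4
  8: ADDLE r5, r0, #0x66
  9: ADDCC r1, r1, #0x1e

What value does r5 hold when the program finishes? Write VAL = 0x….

VAL = 0xb2

[0] flags=0010 → (cmp)
[1] flags=0010 VS?F → skip
[2] flags=0010 GT?T → r4=0xb9
[3] flags=0010 → (cmp)
[4] flags=0010 VC?T → r4=0x17
[5] flags=0010 VS?F → skip
[6] flags=0010 EQ?F → skip
[7] flags=1000 → (cmp)
[8] flags=1000 LE?T → r5=0xb2
[9] flags=1000 CC?T → r1=0xea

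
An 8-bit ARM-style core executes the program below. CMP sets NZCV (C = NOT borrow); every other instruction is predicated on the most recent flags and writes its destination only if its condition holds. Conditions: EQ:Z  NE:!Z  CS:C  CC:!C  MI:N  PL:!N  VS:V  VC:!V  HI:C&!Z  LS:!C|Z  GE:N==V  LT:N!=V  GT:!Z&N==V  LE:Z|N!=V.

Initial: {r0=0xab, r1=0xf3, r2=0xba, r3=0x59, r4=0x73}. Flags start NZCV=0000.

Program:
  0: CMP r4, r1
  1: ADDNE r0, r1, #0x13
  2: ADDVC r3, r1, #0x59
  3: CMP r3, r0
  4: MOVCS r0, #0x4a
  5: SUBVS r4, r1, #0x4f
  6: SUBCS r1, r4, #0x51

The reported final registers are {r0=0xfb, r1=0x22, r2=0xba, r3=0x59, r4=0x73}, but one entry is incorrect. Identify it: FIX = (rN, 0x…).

FIX = (r0, 0x4a)

[0] flags=1001 → (cmp)
[1] flags=1001 NE?T → r0=0x06
[2] flags=1001 VC?F → skip
[3] flags=0010 → (cmp)
[4] flags=0010 CS?T → r0=0x4a
[5] flags=0010 VS?F → skip
[6] flags=0010 CS?T → r1=0x22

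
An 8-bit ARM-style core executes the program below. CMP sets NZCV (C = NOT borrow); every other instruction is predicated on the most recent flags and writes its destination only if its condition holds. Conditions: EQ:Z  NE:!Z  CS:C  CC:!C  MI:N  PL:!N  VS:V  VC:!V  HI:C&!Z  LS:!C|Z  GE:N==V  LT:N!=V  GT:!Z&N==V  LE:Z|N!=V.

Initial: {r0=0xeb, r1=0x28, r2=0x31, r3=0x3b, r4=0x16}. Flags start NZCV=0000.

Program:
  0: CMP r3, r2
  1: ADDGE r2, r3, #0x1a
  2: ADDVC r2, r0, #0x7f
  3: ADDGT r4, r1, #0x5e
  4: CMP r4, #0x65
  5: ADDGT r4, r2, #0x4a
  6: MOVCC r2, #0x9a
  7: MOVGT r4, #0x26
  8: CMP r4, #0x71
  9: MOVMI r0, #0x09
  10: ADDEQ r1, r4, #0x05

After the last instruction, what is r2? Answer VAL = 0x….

VAL = 0x6a

0: ✓ CMP  NZCV=0010
1: ✓ ADDGE  r2←0x55
2: ✓ ADDVC  r2←0x6a
3: ✓ ADDGT  r4←0x86
4: ✓ CMP  NZCV=0011
5: · ADDGT
6: · MOVCC
7: · MOVGT
8: ✓ CMP  NZCV=0011
9: · MOVMI
10: · ADDEQ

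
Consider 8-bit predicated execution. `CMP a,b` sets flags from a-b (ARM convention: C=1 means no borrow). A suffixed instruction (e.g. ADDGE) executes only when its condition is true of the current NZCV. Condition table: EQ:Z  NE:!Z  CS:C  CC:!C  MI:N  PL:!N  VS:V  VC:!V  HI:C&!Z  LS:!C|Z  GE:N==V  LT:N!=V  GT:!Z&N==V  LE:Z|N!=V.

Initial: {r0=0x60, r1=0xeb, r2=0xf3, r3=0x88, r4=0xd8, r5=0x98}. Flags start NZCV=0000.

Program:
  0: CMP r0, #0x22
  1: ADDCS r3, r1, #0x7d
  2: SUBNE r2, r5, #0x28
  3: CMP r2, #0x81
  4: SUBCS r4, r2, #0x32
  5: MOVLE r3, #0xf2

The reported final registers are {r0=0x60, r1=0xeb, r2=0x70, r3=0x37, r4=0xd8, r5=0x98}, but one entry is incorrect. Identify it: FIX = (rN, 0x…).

[0] flags=0010 → (cmp)
[1] flags=0010 CS?T → r3=0x68
[2] flags=0010 NE?T → r2=0x70
[3] flags=1001 → (cmp)
[4] flags=1001 CS?F → skip
[5] flags=1001 LE?F → skip

FIX = (r3, 0x68)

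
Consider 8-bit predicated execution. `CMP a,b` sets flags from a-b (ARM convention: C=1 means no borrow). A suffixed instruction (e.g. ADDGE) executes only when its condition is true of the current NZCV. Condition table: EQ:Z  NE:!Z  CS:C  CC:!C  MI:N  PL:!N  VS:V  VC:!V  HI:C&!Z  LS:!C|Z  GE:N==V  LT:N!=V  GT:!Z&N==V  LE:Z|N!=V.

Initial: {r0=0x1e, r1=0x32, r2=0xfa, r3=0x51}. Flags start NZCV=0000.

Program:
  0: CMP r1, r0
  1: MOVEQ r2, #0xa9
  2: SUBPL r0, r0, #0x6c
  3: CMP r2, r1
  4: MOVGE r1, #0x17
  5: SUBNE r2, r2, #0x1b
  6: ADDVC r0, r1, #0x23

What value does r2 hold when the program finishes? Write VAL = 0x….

0: ✓ CMP  NZCV=0010
1: · MOVEQ
2: ✓ SUBPL  r0←0xb2
3: ✓ CMP  NZCV=1010
4: · MOVGE
5: ✓ SUBNE  r2←0xdf
6: ✓ ADDVC  r0←0x55

VAL = 0xdf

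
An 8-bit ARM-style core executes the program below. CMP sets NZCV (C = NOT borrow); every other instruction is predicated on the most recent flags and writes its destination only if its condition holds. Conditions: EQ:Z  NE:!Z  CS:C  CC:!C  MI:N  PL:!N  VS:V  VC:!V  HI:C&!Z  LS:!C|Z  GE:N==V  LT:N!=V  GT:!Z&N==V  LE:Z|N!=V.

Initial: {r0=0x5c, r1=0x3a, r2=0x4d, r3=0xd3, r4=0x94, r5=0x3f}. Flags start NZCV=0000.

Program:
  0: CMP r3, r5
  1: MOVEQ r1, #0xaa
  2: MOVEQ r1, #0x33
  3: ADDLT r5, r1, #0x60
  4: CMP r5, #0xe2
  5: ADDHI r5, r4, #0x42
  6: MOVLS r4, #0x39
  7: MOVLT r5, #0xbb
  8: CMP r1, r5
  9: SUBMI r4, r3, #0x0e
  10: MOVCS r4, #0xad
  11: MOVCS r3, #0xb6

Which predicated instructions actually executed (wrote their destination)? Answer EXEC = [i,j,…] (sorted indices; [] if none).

EXEC = [3,6,7]

[0] flags=1010 → (cmp)
[1] flags=1010 EQ?F → skip
[2] flags=1010 EQ?F → skip
[3] flags=1010 LT?T → r5=0x9a
[4] flags=1000 → (cmp)
[5] flags=1000 HI?F → skip
[6] flags=1000 LS?T → r4=0x39
[7] flags=1000 LT?T → r5=0xbb
[8] flags=0000 → (cmp)
[9] flags=0000 MI?F → skip
[10] flags=0000 CS?F → skip
[11] flags=0000 CS?F → skip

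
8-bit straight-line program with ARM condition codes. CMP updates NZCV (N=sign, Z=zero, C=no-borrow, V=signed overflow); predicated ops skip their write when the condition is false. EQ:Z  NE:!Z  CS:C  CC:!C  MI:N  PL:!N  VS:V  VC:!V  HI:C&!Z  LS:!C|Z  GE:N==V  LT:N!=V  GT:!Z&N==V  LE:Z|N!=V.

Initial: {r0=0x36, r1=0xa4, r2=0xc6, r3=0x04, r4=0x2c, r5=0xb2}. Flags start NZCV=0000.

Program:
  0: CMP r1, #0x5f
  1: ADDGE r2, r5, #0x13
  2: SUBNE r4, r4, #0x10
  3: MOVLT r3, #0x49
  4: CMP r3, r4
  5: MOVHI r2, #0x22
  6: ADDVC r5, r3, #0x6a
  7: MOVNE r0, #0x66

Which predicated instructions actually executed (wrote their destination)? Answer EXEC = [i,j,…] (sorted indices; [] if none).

EXEC = [2,3,5,6,7]

[0] flags=0011 → (cmp)
[1] flags=0011 GE?F → skip
[2] flags=0011 NE?T → r4=0x1c
[3] flags=0011 LT?T → r3=0x49
[4] flags=0010 → (cmp)
[5] flags=0010 HI?T → r2=0x22
[6] flags=0010 VC?T → r5=0xb3
[7] flags=0010 NE?T → r0=0x66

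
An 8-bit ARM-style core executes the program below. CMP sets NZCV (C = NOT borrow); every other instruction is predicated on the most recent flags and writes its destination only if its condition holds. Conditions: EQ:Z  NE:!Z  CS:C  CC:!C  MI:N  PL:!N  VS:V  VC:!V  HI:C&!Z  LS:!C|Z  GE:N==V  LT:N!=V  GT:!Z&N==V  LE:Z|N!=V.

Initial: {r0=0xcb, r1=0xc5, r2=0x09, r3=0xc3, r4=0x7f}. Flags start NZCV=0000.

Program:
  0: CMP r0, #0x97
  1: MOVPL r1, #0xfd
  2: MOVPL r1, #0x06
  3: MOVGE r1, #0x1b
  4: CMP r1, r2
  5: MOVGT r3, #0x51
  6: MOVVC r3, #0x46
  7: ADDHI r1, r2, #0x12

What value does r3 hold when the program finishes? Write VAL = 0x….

0: ✓ CMP  NZCV=0010
1: ✓ MOVPL  r1←0xfd
2: ✓ MOVPL  r1←0x06
3: ✓ MOVGE  r1←0x1b
4: ✓ CMP  NZCV=0010
5: ✓ MOVGT  r3←0x51
6: ✓ MOVVC  r3←0x46
7: ✓ ADDHI  r1←0x1b

VAL = 0x46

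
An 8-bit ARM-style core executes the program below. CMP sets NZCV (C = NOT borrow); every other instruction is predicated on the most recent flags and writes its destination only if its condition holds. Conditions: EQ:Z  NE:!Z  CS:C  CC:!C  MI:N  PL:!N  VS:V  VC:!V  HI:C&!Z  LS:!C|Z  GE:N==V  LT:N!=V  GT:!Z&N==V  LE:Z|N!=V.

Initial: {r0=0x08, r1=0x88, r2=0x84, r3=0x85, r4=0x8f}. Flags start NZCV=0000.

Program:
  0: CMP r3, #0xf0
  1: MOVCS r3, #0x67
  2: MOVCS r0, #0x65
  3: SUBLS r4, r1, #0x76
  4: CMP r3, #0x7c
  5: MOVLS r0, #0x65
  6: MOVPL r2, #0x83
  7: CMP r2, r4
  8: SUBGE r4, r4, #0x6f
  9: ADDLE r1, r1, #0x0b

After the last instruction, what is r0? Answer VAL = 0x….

VAL = 0x08

[0] flags=1000 → (cmp)
[1] flags=1000 CS?F → skip
[2] flags=1000 CS?F → skip
[3] flags=1000 LS?T → r4=0x12
[4] flags=0011 → (cmp)
[5] flags=0011 LS?F → skip
[6] flags=0011 PL?T → r2=0x83
[7] flags=0011 → (cmp)
[8] flags=0011 GE?F → skip
[9] flags=0011 LE?T → r1=0x93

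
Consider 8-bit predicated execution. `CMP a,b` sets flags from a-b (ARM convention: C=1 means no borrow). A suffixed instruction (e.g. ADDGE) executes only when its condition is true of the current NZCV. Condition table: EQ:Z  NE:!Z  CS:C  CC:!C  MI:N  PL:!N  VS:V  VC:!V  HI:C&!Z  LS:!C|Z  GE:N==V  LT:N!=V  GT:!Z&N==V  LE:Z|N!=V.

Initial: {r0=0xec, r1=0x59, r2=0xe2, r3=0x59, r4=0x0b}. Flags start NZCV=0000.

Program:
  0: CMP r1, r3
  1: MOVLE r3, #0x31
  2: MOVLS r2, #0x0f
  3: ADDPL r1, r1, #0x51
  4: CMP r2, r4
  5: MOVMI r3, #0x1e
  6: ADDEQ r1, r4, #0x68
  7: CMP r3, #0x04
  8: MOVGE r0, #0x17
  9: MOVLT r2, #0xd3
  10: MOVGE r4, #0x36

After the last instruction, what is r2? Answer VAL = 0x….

[0] flags=0110 → (cmp)
[1] flags=0110 LE?T → r3=0x31
[2] flags=0110 LS?T → r2=0x0f
[3] flags=0110 PL?T → r1=0xaa
[4] flags=0010 → (cmp)
[5] flags=0010 MI?F → skip
[6] flags=0010 EQ?F → skip
[7] flags=0010 → (cmp)
[8] flags=0010 GE?T → r0=0x17
[9] flags=0010 LT?F → skip
[10] flags=0010 GE?T → r4=0x36

VAL = 0x0f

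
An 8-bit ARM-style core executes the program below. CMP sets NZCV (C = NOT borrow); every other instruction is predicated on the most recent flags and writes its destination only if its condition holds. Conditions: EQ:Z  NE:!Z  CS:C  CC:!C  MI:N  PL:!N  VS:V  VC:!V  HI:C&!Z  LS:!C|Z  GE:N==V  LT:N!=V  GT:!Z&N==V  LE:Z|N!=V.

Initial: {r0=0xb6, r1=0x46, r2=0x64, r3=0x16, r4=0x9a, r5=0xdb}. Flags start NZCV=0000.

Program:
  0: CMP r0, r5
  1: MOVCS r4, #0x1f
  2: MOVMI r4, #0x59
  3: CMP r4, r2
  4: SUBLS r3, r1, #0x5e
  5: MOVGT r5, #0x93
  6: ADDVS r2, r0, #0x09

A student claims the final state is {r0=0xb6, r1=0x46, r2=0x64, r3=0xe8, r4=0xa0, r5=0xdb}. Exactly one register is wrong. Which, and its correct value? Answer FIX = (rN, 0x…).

FIX = (r4, 0x59)

0: ✓ CMP  NZCV=1000
1: · MOVCS
2: ✓ MOVMI  r4←0x59
3: ✓ CMP  NZCV=1000
4: ✓ SUBLS  r3←0xe8
5: · MOVGT
6: · ADDVS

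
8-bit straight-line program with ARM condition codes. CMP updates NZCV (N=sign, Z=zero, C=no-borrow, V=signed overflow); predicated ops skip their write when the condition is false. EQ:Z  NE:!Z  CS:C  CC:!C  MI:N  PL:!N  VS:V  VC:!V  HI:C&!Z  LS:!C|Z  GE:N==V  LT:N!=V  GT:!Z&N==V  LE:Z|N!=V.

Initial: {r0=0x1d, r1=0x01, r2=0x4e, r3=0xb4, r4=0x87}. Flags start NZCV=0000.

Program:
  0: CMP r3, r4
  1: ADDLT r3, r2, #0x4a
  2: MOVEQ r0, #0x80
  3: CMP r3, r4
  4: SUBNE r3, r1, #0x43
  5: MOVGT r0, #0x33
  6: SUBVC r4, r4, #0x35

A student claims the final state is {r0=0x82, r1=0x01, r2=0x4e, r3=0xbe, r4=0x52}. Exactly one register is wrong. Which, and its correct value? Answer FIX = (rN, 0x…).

[0] flags=0010 → (cmp)
[1] flags=0010 LT?F → skip
[2] flags=0010 EQ?F → skip
[3] flags=0010 → (cmp)
[4] flags=0010 NE?T → r3=0xbe
[5] flags=0010 GT?T → r0=0x33
[6] flags=0010 VC?T → r4=0x52

FIX = (r0, 0x33)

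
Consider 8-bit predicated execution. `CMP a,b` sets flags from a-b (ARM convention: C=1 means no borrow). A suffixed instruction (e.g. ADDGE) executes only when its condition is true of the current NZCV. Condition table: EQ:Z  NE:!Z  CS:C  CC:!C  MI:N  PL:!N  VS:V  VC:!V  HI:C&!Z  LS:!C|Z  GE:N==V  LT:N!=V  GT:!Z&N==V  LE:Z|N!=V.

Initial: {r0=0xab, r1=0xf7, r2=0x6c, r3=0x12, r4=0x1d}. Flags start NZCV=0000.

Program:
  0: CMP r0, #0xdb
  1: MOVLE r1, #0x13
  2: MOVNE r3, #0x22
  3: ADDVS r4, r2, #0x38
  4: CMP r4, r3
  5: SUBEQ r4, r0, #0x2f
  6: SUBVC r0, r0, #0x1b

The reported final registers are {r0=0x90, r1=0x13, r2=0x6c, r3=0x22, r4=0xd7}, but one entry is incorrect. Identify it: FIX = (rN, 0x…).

FIX = (r4, 0x1d)

0: ✓ CMP  NZCV=1000
1: ✓ MOVLE  r1←0x13
2: ✓ MOVNE  r3←0x22
3: · ADDVS
4: ✓ CMP  NZCV=1000
5: · SUBEQ
6: ✓ SUBVC  r0←0x90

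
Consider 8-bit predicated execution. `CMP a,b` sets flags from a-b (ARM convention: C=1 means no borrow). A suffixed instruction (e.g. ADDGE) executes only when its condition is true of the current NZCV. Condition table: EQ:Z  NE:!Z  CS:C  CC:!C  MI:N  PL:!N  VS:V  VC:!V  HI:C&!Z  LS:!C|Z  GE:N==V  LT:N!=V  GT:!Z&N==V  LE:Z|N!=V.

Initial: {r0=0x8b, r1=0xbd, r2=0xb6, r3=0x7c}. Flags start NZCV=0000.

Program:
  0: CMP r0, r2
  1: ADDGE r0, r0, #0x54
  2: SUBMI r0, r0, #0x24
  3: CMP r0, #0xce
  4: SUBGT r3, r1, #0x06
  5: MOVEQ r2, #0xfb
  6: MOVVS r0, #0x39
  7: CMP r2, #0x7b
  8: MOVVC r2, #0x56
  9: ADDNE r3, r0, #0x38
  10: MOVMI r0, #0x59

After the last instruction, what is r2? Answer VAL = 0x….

[0] flags=1000 → (cmp)
[1] flags=1000 GE?F → skip
[2] flags=1000 MI?T → r0=0x67
[3] flags=1001 → (cmp)
[4] flags=1001 GT?T → r3=0xb7
[5] flags=1001 EQ?F → skip
[6] flags=1001 VS?T → r0=0x39
[7] flags=0011 → (cmp)
[8] flags=0011 VC?F → skip
[9] flags=0011 NE?T → r3=0x71
[10] flags=0011 MI?F → skip

VAL = 0xb6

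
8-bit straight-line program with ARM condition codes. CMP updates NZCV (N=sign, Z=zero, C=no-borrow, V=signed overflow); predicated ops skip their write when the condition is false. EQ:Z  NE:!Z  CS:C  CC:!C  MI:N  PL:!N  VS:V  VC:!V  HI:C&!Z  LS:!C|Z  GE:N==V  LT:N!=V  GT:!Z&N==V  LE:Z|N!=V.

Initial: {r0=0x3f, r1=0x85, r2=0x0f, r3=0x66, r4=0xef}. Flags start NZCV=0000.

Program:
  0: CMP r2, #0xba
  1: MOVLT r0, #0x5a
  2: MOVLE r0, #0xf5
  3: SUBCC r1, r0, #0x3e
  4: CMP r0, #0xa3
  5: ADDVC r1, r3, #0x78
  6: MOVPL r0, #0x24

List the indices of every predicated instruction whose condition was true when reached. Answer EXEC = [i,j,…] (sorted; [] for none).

0: ✓ CMP  NZCV=0000
1: · MOVLT
2: · MOVLE
3: ✓ SUBCC  r1←0x01
4: ✓ CMP  NZCV=1001
5: · ADDVC
6: · MOVPL

EXEC = [3]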